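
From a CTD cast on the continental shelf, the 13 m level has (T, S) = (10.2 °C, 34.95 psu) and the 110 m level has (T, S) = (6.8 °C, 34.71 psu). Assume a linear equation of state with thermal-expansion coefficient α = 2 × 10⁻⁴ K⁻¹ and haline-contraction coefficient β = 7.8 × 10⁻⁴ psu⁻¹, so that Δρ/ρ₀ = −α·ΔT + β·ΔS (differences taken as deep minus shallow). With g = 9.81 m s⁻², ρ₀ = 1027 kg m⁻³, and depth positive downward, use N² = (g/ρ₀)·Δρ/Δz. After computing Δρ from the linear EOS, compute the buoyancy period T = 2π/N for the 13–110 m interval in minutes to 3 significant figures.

14.8 min

ΔT = -3.4 K, ΔS = -0.24 psu (deep − shallow).
Δρ/ρ₀ = −αΔT + βΔS = 6.80 × 10⁻⁴ − 1.872 × 10⁻⁴ = 4.928 × 10⁻⁴, so Δρ ≈ 0.5061 kg m⁻³.
N² = (g/ρ₀)·Δρ/Δz = g·(Δρ/ρ₀)/Δz = 9.81 × 4.928 × 10⁻⁴ / 97 = 4.9839 × 10⁻⁵ s⁻².
N = √(4.9839 × 10⁻⁵) = 7.0597 × 10⁻³ rad s⁻¹ → T = 2π/N = 890.01 s = 14.833 min ≈ 14.8 min.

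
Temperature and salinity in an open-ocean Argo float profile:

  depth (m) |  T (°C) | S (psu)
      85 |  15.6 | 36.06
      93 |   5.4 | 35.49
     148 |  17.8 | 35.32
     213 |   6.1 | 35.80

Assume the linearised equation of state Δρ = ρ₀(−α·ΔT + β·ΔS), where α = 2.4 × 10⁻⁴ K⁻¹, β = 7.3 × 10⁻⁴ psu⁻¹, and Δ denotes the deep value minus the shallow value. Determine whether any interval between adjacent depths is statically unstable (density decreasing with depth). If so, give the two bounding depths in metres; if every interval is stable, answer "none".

93–148 m

Evaluate Δρ/ρ₀ = −αΔT + βΔS across each adjacent pair:
  85–93 m: −αΔT+βΔS = −(2.4 × 10⁻⁴)(-10.2)+(7.3 × 10⁻⁴)(-0.57) = 2.0 × 10⁻³ → stable
  93–148 m: −αΔT+βΔS = −(2.4 × 10⁻⁴)(+12.4)+(7.3 × 10⁻⁴)(-0.17) = -3.1 × 10⁻³ → UNSTABLE
  148–213 m: −αΔT+βΔS = −(2.4 × 10⁻⁴)(-11.7)+(7.3 × 10⁻⁴)(+0.48) = 3.2 × 10⁻³ → stable
The 93–148 m interval has Δρ < 0: lighter water underlies denser water.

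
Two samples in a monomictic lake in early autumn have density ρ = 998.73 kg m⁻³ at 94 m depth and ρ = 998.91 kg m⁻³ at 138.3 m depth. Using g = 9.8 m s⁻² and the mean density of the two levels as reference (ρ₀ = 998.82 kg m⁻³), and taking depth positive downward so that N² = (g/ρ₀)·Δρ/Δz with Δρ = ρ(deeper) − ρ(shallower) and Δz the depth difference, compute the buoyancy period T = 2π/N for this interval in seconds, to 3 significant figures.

995 s

Δρ = 998.91 − 998.73 = 0.18 kg m⁻³ over Δz = 138.3 − 94 = 44.3 m.
N² = (9.8/998.82) × (0.18/44.3) = 3.9866 × 10⁻⁵ s⁻².
N = √(3.9866 × 10⁻⁵) = 6.3140 × 10⁻³ rad s⁻¹, so T = 2π/N = 995.12 s ≈ 995 s.
Since Δρ > 0 the layer is stably stratified.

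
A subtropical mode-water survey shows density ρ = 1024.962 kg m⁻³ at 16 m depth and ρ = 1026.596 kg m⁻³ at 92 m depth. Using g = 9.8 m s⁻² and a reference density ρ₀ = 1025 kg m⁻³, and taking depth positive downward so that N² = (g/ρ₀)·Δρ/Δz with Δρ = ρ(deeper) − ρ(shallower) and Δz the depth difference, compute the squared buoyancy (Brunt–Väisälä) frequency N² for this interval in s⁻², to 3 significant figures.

2.06 × 10⁻⁴ s⁻²

Δρ = 1026.596 − 1024.962 = 1.634 kg m⁻³ over Δz = 92 − 16 = 76 m.
N² = (9.8/1025) × (1.634/76) = 2.0556 × 10⁻⁴ s⁻² ≈ 2.06 × 10⁻⁴ s⁻².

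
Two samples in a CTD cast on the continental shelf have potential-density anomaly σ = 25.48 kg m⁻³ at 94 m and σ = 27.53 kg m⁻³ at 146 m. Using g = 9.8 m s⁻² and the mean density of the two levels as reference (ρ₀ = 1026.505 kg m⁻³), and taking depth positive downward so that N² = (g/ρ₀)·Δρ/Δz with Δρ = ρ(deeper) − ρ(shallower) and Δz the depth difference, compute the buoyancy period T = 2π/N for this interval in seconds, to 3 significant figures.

Δρ = 1027.53 − 1025.48 = 2.05 kg m⁻³ over Δz = 146 − 94 = 52 m.
N² = (9.8/1026.505) × (2.05/52) = 3.7637 × 10⁻⁴ s⁻².
N = √(3.7637 × 10⁻⁴) = 0.019400 rad s⁻¹, so T = 2π/N = 323.88 s ≈ 324 s.

324 s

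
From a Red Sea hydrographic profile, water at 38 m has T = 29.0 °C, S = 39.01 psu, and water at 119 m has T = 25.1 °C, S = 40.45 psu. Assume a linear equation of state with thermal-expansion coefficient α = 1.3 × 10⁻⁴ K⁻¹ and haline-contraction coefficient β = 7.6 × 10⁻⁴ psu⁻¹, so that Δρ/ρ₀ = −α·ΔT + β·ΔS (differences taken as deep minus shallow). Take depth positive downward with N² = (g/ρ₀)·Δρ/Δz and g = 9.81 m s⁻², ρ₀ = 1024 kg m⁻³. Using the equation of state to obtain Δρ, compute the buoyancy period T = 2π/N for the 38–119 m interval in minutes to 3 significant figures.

ΔT = -3.9 K, ΔS = +1.44 psu (deep − shallow).
Δρ/ρ₀ = −αΔT + βΔS = 5.07 × 10⁻⁴ + 1.0944 × 10⁻³ = 1.6014 × 10⁻³, so Δρ ≈ 1.640 kg m⁻³.
N² = (g/ρ₀)·Δρ/Δz = g·(Δρ/ρ₀)/Δz = 9.81 × 1.6014 × 10⁻³ / 81 = 1.9395 × 10⁻⁴ s⁻².
N = √(1.9395 × 10⁻⁴) = 0.013927 rad s⁻¹ → T = 2π/N = 451.15 s = 7.5192 min ≈ 7.52 min.

7.52 min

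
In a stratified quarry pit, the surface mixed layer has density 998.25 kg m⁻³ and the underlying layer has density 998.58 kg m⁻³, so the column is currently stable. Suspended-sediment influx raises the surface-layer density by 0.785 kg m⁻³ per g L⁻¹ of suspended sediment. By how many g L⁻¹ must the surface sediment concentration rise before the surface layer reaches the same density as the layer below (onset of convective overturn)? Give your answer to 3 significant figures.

0.420 g L⁻¹

Density deficit of the surface layer: 998.58 − 998.25 = 0.33 kg m⁻³.
Required change = 0.33 / 0.785 = 0.420 g L⁻¹.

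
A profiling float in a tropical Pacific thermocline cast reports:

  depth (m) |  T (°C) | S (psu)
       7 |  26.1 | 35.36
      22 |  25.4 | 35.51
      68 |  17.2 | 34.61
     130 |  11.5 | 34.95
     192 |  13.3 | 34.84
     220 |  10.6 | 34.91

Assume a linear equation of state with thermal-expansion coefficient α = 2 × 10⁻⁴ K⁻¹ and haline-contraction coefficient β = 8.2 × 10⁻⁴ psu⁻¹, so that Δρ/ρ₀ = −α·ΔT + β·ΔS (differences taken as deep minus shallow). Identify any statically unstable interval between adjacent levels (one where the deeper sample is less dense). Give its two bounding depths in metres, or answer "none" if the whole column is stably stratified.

Evaluate Δρ/ρ₀ = −αΔT + βΔS across each adjacent pair:
  7–22 m: −αΔT+βΔS = −(2 × 10⁻⁴)(-0.7)+(8.2 × 10⁻⁴)(+0.15) = 2.6 × 10⁻⁴ → stable
  22–68 m: −αΔT+βΔS = −(2 × 10⁻⁴)(-8.2)+(8.2 × 10⁻⁴)(-0.90) = 9.0 × 10⁻⁴ → stable
  68–130 m: −αΔT+βΔS = −(2 × 10⁻⁴)(-5.7)+(8.2 × 10⁻⁴)(+0.34) = 1.4 × 10⁻³ → stable
  130–192 m: −αΔT+βΔS = −(2 × 10⁻⁴)(+1.8)+(8.2 × 10⁻⁴)(-0.11) = -4.5 × 10⁻⁴ → UNSTABLE
  192–220 m: −αΔT+βΔS = −(2 × 10⁻⁴)(-2.7)+(8.2 × 10⁻⁴)(+0.07) = 6.0 × 10⁻⁴ → stable
The 130–192 m interval has Δρ < 0: lighter water underlies denser water.

130–192 m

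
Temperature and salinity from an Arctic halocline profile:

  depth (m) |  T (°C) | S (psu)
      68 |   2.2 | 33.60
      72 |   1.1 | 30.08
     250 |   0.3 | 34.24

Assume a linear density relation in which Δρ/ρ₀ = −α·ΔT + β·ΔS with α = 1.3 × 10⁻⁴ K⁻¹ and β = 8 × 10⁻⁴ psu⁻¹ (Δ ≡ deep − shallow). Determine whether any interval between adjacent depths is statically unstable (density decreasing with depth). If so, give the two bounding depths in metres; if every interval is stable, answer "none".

Evaluate Δρ/ρ₀ = −αΔT + βΔS across each adjacent pair:
  68–72 m: −αΔT+βΔS = −(1.3 × 10⁻⁴)(-1.1)+(8 × 10⁻⁴)(-3.52) = -2.7 × 10⁻³ → UNSTABLE
  72–250 m: −αΔT+βΔS = −(1.3 × 10⁻⁴)(-0.8)+(8 × 10⁻⁴)(+4.16) = 3.4 × 10⁻³ → stable
The 68–72 m interval has Δρ < 0: lighter water underlies denser water.

68–72 m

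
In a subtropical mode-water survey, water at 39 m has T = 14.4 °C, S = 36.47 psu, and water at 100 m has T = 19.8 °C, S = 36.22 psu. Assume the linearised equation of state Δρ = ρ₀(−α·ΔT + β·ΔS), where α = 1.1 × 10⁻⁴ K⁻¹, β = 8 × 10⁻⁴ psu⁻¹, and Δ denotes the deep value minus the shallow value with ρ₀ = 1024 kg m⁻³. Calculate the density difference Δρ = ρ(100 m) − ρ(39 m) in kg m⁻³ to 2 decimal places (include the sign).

-0.81 kg m⁻³

ΔT = +5.4 K, ΔS = -0.25 psu (deep − shallow).
Δρ/ρ₀ = −(1.1 × 10⁻⁴)(+5.4) + (8 × 10⁻⁴)(-0.25) = -7.94 × 10⁻⁴.
Δρ = 1024 × (-7.94 × 10⁻⁴) = -0.81 kg m⁻³.
Negative Δρ: lighter below, statically unstable.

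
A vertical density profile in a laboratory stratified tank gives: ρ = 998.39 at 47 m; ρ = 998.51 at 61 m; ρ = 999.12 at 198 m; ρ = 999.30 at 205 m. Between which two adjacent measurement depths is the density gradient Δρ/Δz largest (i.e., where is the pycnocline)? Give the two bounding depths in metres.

Compute the density gradient over each adjacent pair:
  47–61 m: Δρ/Δz = 0.12/14 = 8.6 × 10⁻³ kg m⁻⁴
  61–198 m: Δρ/Δz = 0.61/137 = 4.5 × 10⁻³ kg m⁻⁴
  198–205 m: Δρ/Δz = 0.18/7 = 0.026 kg m⁻⁴
The largest gradient is in the 198–205 m interval — the pycnocline.

198–205 m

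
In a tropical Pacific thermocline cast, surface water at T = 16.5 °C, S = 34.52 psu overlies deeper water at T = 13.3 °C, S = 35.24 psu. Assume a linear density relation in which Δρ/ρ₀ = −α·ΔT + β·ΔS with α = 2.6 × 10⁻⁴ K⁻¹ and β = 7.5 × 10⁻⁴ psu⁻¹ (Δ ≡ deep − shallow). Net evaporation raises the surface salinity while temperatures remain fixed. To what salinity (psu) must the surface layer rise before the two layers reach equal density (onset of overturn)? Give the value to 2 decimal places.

Neutral buoyancy requires −α(T_deep − T_surf) + β(S_deep − S_surf′) = 0.
S_surf′ = S_deep − (α/β)·ΔT = 35.24 − (2.6 × 10⁻⁴/7.5 × 10⁻⁴)·(-3.2) = 36.3493 psu.
Increase required: 36.3493 − 34.52 = 1.8293 psu.

36.35 psu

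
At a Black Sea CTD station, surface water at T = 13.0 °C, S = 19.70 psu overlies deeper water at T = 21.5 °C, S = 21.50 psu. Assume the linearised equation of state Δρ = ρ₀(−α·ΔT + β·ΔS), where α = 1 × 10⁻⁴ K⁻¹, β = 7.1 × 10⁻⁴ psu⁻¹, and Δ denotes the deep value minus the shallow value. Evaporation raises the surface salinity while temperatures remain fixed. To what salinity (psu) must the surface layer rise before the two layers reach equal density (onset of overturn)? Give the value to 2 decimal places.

Neutral buoyancy requires −α(T_deep − T_surf) + β(S_deep − S_surf′) = 0.
S_surf′ = S_deep − (α/β)·ΔT = 21.50 − (1 × 10⁻⁴/7.1 × 10⁻⁴)·(+8.5) = 20.3028 psu.
Increase required: 20.3028 − 19.70 = 0.6028 psu.

20.30 psu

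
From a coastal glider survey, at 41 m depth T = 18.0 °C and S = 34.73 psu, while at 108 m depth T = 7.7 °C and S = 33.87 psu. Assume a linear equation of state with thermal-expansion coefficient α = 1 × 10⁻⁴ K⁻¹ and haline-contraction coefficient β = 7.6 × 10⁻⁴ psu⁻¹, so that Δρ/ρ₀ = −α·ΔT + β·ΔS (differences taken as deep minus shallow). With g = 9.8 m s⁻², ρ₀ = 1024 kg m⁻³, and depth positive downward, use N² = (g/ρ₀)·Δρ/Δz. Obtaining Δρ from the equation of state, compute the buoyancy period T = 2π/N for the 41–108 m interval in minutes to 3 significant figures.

ΔT = -10.3 K, ΔS = -0.86 psu (deep − shallow).
Δρ/ρ₀ = −αΔT + βΔS = 1.03 × 10⁻³ − 6.536 × 10⁻⁴ = 3.764 × 10⁻⁴, so Δρ ≈ 0.3854 kg m⁻³.
N² = (g/ρ₀)·Δρ/Δz = g·(Δρ/ρ₀)/Δz = 9.8 × 3.764 × 10⁻⁴ / 67 = 5.5056 × 10⁻⁵ s⁻².
N = √(5.5056 × 10⁻⁵) = 7.4200 × 10⁻³ rad s⁻¹ → T = 2π/N = 846.79 s = 14.113 min ≈ 14.1 min.

14.1 min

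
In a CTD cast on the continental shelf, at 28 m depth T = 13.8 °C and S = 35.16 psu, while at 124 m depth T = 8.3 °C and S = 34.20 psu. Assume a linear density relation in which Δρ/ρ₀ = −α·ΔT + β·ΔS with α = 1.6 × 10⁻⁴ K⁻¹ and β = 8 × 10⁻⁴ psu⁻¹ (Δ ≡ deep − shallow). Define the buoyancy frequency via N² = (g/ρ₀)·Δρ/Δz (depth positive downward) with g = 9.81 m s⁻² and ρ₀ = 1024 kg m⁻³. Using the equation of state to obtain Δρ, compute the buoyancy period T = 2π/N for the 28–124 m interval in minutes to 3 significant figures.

31.0 min

ΔT = -5.5 K, ΔS = -0.96 psu (deep − shallow).
Δρ/ρ₀ = −αΔT + βΔS = 8.80 × 10⁻⁴ − 7.68 × 10⁻⁴ = 1.12 × 10⁻⁴, so Δρ ≈ 0.1147 kg m⁻³.
N² = (g/ρ₀)·Δρ/Δz = g·(Δρ/ρ₀)/Δz = 9.81 × 1.12 × 10⁻⁴ / 96 = 1.1445 × 10⁻⁵ s⁻².
N = √(1.1445 × 10⁻⁵) = 3.3830 × 10⁻³ rad s⁻¹ → T = 2π/N = 1.8573 × 10³ s = 30.955 min ≈ 31.0 min.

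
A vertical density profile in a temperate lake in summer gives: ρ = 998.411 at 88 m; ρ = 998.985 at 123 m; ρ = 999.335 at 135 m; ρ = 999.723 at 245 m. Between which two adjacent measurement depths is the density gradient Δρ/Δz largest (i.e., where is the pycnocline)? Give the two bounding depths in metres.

123–135 m

Compute the density gradient over each adjacent pair:
  88–123 m: Δρ/Δz = 0.574/35 = 0.016 kg m⁻⁴
  123–135 m: Δρ/Δz = 0.350/12 = 0.029 kg m⁻⁴
  135–245 m: Δρ/Δz = 0.388/110 = 3.5 × 10⁻³ kg m⁻⁴
The largest gradient is in the 123–135 m interval — the pycnocline.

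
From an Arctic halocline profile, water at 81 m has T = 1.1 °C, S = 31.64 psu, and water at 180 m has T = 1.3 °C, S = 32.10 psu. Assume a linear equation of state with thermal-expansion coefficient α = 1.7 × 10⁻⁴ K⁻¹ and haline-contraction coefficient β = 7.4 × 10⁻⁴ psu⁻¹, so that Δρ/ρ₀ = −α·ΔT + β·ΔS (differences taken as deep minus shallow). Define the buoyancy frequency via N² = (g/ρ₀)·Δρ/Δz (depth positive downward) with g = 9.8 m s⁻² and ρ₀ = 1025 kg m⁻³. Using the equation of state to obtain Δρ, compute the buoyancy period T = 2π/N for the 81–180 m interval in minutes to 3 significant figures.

ΔT = +0.2 K, ΔS = +0.46 psu (deep − shallow).
Δρ/ρ₀ = −αΔT + βΔS = -3.40 × 10⁻⁵ + 3.404 × 10⁻⁴ = 3.064 × 10⁻⁴, so Δρ ≈ 0.3141 kg m⁻³.
N² = (g/ρ₀)·Δρ/Δz = g·(Δρ/ρ₀)/Δz = 9.8 × 3.064 × 10⁻⁴ / 99 = 3.0331 × 10⁻⁵ s⁻².
N = √(3.0331 × 10⁻⁵) = 5.5074 × 10⁻³ rad s⁻¹ → T = 2π/N = 1.1409 × 10³ s = 19.015 min ≈ 19.0 min.

19.0 min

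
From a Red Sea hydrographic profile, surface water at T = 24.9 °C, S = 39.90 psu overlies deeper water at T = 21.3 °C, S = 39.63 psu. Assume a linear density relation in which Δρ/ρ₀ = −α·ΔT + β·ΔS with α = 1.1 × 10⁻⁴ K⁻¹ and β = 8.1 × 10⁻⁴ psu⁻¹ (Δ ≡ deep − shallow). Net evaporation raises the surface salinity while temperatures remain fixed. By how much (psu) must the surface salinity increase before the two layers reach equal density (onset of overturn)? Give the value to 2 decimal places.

0.22 psu

Neutral buoyancy requires −α(T_deep − T_surf) + β(S_deep − S_surf′) = 0.
S_surf′ = S_deep − (α/β)·ΔT = 39.63 − (1.1 × 10⁻⁴/8.1 × 10⁻⁴)·(-3.6) = 40.1189 psu.
Increase required: 40.1189 − 39.90 = 0.2189 psu.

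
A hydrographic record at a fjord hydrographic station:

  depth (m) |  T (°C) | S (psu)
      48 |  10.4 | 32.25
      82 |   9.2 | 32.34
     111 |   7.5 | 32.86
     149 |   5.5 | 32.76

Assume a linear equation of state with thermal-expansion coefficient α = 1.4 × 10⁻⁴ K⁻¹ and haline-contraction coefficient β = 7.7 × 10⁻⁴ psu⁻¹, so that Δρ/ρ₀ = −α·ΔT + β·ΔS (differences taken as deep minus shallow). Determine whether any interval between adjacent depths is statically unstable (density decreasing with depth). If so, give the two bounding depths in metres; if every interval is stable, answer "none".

Evaluate Δρ/ρ₀ = −αΔT + βΔS across each adjacent pair:
  48–82 m: −αΔT+βΔS = −(1.4 × 10⁻⁴)(-1.2)+(7.7 × 10⁻⁴)(+0.09) = 2.4 × 10⁻⁴ → stable
  82–111 m: −αΔT+βΔS = −(1.4 × 10⁻⁴)(-1.7)+(7.7 × 10⁻⁴)(+0.52) = 6.4 × 10⁻⁴ → stable
  111–149 m: −αΔT+βΔS = −(1.4 × 10⁻⁴)(-2.0)+(7.7 × 10⁻⁴)(-0.10) = 2.0 × 10⁻⁴ → stable
Every interval has Δρ > 0: the column is stably stratified throughout.

none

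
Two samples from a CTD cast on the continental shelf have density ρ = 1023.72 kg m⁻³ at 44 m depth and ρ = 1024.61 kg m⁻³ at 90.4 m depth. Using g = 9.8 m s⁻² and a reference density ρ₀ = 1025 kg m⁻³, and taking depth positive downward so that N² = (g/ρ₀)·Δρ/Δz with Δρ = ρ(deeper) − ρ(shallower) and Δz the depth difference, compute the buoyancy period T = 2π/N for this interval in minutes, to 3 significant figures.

Δρ = 1024.61 − 1023.72 = 0.89 kg m⁻³ over Δz = 90.4 − 44 = 46.4 m.
N² = (9.8/1025) × (0.89/46.4) = 1.8339 × 10⁻⁴ s⁻².
N = √(1.8339 × 10⁻⁴) = 0.013542 rad s⁻¹, so T = 2π/N = 463.98 s = 7.7330 min ≈ 7.73 min.

7.73 min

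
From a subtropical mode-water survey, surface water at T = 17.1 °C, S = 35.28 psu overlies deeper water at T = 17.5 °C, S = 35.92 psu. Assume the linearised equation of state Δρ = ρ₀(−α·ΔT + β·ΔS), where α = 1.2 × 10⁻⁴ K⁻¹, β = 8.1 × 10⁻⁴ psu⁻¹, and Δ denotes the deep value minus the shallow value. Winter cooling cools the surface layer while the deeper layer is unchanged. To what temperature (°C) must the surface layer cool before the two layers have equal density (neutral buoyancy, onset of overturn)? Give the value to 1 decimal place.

13.2 °C

Neutral buoyancy requires Δρ = 0, i.e. −α(T_deep − T_surf′) + β(S_deep − S_surf) = 0.
T_surf′ = T_deep − (β/α)·ΔS = 17.5 − (8.1 × 10⁻⁴/1.2 × 10⁻⁴)·(+0.64) = 13.180 °C.
Cooling required: 17.1 − (13.180) = 3.920 °C.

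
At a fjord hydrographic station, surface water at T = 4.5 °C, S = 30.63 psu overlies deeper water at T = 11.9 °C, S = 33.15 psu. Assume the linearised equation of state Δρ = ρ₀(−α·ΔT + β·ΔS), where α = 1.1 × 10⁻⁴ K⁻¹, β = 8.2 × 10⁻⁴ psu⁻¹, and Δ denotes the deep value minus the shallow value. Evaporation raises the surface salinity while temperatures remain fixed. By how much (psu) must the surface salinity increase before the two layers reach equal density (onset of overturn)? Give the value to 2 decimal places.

1.53 psu

Neutral buoyancy requires −α(T_deep − T_surf) + β(S_deep − S_surf′) = 0.
S_surf′ = S_deep − (α/β)·ΔT = 33.15 − (1.1 × 10⁻⁴/8.2 × 10⁻⁴)·(+7.4) = 32.1573 psu.
Increase required: 32.1573 − 30.63 = 1.5273 psu.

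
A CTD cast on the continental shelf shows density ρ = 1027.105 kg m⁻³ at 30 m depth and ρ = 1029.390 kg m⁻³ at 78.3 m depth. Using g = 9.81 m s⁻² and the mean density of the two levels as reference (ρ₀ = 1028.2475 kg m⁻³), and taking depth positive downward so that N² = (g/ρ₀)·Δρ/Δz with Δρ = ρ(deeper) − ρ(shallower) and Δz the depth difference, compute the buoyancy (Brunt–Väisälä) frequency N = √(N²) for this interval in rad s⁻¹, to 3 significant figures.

Δρ = 1029.390 − 1027.105 = 2.285 kg m⁻³ over Δz = 78.3 − 30 = 48.3 m.
N² = (9.81/1028.2475) × (2.285/48.3) = 4.5135 × 10⁻⁴ s⁻².
N = √(4.5135 × 10⁻⁴) = 0.021245 rad s⁻¹ ≈ 0.0212 rad s⁻¹.

0.0212 rad s⁻¹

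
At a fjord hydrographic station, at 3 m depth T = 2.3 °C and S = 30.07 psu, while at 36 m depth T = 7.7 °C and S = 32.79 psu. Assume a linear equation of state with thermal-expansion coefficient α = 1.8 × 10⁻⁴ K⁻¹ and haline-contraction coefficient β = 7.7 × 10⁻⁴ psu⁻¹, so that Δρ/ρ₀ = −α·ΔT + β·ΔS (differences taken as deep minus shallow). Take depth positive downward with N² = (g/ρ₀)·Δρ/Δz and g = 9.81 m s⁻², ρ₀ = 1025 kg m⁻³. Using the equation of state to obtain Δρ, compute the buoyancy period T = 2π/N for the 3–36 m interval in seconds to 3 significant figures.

ΔT = +5.4 K, ΔS = +2.72 psu (deep − shallow).
Δρ/ρ₀ = −αΔT + βΔS = -9.72 × 10⁻⁴ + 2.0944 × 10⁻³ = 1.1224 × 10⁻³, so Δρ ≈ 1.150 kg m⁻³.
N² = (g/ρ₀)·Δρ/Δz = g·(Δρ/ρ₀)/Δz = 9.81 × 1.1224 × 10⁻³ / 33 = 3.3366 × 10⁻⁴ s⁻².
N = √(3.3366 × 10⁻⁴) = 0.018266 rad s⁻¹ → T = 2π/N = 343.98 s ≈ 344 s.

344 s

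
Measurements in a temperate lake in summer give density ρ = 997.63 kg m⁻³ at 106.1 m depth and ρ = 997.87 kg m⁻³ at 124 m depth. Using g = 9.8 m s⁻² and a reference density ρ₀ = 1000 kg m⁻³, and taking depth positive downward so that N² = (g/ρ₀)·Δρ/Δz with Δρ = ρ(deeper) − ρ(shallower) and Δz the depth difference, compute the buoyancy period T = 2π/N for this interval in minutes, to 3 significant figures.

Δρ = 997.87 − 997.63 = 0.24 kg m⁻³ over Δz = 124 − 106.1 = 17.9 m.
N² = (9.8/1000) × (0.24/17.9) = 1.3140 × 10⁻⁴ s⁻².
N = √(1.3140 × 10⁻⁴) = 0.011463 rad s⁻¹, so T = 2π/N = 548.13 s = 9.1355 min ≈ 9.14 min.
A positive N² confirms static stability across the interval.

9.14 min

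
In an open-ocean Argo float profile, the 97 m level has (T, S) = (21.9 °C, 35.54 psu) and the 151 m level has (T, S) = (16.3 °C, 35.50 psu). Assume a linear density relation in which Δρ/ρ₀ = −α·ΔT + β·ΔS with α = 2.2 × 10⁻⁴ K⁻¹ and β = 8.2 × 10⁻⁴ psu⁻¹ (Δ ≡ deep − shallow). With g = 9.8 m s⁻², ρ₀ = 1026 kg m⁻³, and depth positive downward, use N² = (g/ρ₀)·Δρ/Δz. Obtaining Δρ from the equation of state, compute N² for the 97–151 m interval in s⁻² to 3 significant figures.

2.18 × 10⁻⁴ s⁻²

ΔT = -5.6 K, ΔS = -0.04 psu (deep − shallow).
Δρ/ρ₀ = −αΔT + βΔS = 1.232 × 10⁻³ − 3.28 × 10⁻⁵ = 1.1992 × 10⁻³, so Δρ ≈ 1.230 kg m⁻³.
N² = (g/ρ₀)·Δρ/Δz = g·(Δρ/ρ₀)/Δz = 9.8 × 1.1992 × 10⁻³ / 54 = 2.1763 × 10⁻⁴ s⁻² ≈ 2.18 × 10⁻⁴ s⁻².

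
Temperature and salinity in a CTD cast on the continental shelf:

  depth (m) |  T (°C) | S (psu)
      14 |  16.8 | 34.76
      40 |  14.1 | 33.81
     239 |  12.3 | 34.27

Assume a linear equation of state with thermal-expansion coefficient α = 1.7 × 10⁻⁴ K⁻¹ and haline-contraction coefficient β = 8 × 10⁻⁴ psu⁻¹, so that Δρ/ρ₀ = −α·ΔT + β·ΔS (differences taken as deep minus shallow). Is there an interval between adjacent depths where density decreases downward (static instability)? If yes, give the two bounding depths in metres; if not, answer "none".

14–40 m

Evaluate Δρ/ρ₀ = −αΔT + βΔS across each adjacent pair:
  14–40 m: −αΔT+βΔS = −(1.7 × 10⁻⁴)(-2.7)+(8 × 10⁻⁴)(-0.95) = -3.0 × 10⁻⁴ → UNSTABLE
  40–239 m: −αΔT+βΔS = −(1.7 × 10⁻⁴)(-1.8)+(8 × 10⁻⁴)(+0.46) = 6.7 × 10⁻⁴ → stable
The 14–40 m interval has Δρ < 0: lighter water underlies denser water.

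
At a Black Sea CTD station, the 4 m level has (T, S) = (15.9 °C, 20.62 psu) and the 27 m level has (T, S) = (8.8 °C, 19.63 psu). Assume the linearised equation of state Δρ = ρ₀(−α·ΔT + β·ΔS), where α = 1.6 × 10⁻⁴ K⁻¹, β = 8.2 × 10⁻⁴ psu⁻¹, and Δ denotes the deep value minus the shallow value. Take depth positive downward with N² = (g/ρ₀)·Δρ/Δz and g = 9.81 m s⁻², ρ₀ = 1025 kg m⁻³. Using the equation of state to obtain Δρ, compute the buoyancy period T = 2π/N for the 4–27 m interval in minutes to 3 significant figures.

8.91 min

ΔT = -7.1 K, ΔS = -0.99 psu (deep − shallow).
Δρ/ρ₀ = −αΔT + βΔS = 1.136 × 10⁻³ − 8.118 × 10⁻⁴ = 3.242 × 10⁻⁴, so Δρ ≈ 0.3323 kg m⁻³.
N² = (g/ρ₀)·Δρ/Δz = g·(Δρ/ρ₀)/Δz = 9.81 × 3.242 × 10⁻⁴ / 23 = 1.3828 × 10⁻⁴ s⁻².
N = √(1.3828 × 10⁻⁴) = 0.011759 rad s⁻¹ → T = 2π/N = 534.33 s = 8.9055 min ≈ 8.91 min.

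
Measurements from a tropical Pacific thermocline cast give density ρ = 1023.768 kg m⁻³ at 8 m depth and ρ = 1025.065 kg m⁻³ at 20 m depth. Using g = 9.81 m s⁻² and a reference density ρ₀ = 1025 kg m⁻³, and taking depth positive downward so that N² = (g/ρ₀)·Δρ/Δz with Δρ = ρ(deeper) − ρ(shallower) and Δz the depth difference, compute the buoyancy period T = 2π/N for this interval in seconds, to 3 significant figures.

195 s

Δρ = 1025.065 − 1023.768 = 1.297 kg m⁻³ over Δz = 20 − 8 = 12 m.
N² = (9.81/1025) × (1.297/12) = 1.0344 × 10⁻³ s⁻².
N = √(1.0344 × 10⁻³) = 0.032162 rad s⁻¹, so T = 2π/N = 195.36 s ≈ 195 s.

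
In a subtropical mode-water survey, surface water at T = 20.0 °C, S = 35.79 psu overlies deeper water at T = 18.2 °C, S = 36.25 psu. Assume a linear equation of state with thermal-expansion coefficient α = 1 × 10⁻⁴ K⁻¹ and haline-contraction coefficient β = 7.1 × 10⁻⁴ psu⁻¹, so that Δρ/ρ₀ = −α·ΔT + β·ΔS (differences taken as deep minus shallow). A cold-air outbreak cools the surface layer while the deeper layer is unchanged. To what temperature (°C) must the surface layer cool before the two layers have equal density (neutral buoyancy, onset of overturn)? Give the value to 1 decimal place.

Neutral buoyancy requires Δρ = 0, i.e. −α(T_deep − T_surf′) + β(S_deep − S_surf) = 0.
T_surf′ = T_deep − (β/α)·ΔS = 18.2 − (7.1 × 10⁻⁴/1 × 10⁻⁴)·(+0.46) = 14.934 °C.
Cooling required: 20.0 − (14.934) = 5.066 °C.

14.9 °C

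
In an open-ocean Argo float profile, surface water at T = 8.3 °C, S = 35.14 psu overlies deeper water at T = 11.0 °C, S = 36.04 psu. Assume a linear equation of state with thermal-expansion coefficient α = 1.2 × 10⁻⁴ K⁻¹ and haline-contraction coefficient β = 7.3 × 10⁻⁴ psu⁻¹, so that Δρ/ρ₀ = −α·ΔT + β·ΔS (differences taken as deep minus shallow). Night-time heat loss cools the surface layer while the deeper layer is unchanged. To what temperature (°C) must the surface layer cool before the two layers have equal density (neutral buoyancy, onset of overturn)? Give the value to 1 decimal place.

Neutral buoyancy requires Δρ = 0, i.e. −α(T_deep − T_surf′) + β(S_deep − S_surf) = 0.
T_surf′ = T_deep − (β/α)·ΔS = 11.0 − (7.3 × 10⁻⁴/1.2 × 10⁻⁴)·(+0.90) = 5.525 °C.
Cooling required: 8.3 − (5.525) = 2.775 °C.

5.5 °C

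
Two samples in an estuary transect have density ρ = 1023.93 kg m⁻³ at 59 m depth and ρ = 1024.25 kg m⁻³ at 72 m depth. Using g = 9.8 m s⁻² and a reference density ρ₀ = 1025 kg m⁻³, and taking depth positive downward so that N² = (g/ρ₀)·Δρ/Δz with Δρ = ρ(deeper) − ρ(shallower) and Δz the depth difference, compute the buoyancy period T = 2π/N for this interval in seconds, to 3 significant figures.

Δρ = 1024.25 − 1023.93 = 0.32 kg m⁻³ over Δz = 72 − 59 = 13 m.
N² = (9.8/1025) × (0.32/13) = 2.3535 × 10⁻⁴ s⁻².
N = √(2.3535 × 10⁻⁴) = 0.015341 rad s⁻¹, so T = 2π/N = 409.57 s ≈ 410 s.

410 s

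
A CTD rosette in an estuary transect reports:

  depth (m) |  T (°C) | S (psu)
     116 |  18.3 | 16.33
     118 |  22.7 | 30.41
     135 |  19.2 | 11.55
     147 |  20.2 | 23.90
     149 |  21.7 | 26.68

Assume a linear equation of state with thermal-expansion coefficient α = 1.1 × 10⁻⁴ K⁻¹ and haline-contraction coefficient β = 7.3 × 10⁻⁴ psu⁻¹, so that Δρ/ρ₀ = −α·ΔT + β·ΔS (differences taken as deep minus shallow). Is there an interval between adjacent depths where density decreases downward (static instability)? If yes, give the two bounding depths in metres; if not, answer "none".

118–135 m

Evaluate Δρ/ρ₀ = −αΔT + βΔS across each adjacent pair:
  116–118 m: −αΔT+βΔS = −(1.1 × 10⁻⁴)(+4.4)+(7.3 × 10⁻⁴)(+14.08) = 9.8 × 10⁻³ → stable
  118–135 m: −αΔT+βΔS = −(1.1 × 10⁻⁴)(-3.5)+(7.3 × 10⁻⁴)(-18.86) = -0.013 → UNSTABLE
  135–147 m: −αΔT+βΔS = −(1.1 × 10⁻⁴)(+1.0)+(7.3 × 10⁻⁴)(+12.35) = 8.9 × 10⁻³ → stable
  147–149 m: −αΔT+βΔS = −(1.1 × 10⁻⁴)(+1.5)+(7.3 × 10⁻⁴)(+2.78) = 1.9 × 10⁻³ → stable
The 118–135 m interval has Δρ < 0: lighter water underlies denser water.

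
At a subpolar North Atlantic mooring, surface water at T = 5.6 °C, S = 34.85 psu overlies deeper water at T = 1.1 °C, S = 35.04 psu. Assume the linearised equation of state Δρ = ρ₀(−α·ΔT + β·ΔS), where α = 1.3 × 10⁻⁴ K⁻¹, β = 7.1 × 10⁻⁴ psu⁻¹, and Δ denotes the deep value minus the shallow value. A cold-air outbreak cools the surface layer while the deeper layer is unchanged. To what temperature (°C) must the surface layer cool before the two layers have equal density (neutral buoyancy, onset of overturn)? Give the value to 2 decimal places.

Neutral buoyancy requires Δρ = 0, i.e. −α(T_deep − T_surf′) + β(S_deep − S_surf) = 0.
T_surf′ = T_deep − (β/α)·ΔS = 1.1 − (7.1 × 10⁻⁴/1.3 × 10⁻⁴)·(+0.19) = 0.0623 °C.
Cooling required: 5.6 − (0.0623) = 5.5377 °C.

0.06 °C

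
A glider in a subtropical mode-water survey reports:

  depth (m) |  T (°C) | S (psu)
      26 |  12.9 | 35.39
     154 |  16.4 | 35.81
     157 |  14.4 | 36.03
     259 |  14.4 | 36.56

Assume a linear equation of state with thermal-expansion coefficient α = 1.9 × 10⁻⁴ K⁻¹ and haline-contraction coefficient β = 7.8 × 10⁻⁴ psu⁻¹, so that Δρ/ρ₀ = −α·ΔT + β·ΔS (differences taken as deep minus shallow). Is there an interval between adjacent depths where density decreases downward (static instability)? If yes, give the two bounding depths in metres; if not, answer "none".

Evaluate Δρ/ρ₀ = −αΔT + βΔS across each adjacent pair:
  26–154 m: −αΔT+βΔS = −(1.9 × 10⁻⁴)(+3.5)+(7.8 × 10⁻⁴)(+0.42) = -3.4 × 10⁻⁴ → UNSTABLE
  154–157 m: −αΔT+βΔS = −(1.9 × 10⁻⁴)(-2.0)+(7.8 × 10⁻⁴)(+0.22) = 5.5 × 10⁻⁴ → stable
  157–259 m: −αΔT+βΔS = −(1.9 × 10⁻⁴)(+0.0)+(7.8 × 10⁻⁴)(+0.53) = 4.1 × 10⁻⁴ → stable
The 26–154 m interval has Δρ < 0: lighter water underlies denser water.

26–154 m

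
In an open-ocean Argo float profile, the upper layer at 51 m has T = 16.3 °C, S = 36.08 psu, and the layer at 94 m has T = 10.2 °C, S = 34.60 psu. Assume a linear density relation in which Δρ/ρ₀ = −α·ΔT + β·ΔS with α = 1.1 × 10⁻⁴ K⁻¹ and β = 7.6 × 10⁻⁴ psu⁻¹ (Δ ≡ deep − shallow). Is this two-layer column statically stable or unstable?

unstable

ΔT = 10.2 − 16.3 = -6.1 K and ΔS = 34.60 − 36.08 = -1.48 psu (deep − shallow).
−αΔT = 6.71 × 10⁻⁴; βΔS = -1.1248 × 10⁻³; sum Δρ/ρ₀ = -4.538 × 10⁻⁴.
Δρ/ρ₀ < 0, so Δρ < 0: deeper water is lighter → statically unstable; the column would overturn.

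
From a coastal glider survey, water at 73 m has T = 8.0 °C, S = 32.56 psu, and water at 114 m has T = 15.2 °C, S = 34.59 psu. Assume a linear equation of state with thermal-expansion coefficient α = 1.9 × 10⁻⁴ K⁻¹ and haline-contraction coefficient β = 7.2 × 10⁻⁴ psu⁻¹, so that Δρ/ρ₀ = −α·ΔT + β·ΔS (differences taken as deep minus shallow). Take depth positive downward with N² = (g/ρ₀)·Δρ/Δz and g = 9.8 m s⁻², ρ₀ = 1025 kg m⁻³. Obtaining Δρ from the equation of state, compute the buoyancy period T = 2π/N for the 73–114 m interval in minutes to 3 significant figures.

ΔT = +7.2 K, ΔS = +2.03 psu (deep − shallow).
Δρ/ρ₀ = −αΔT + βΔS = -1.368 × 10⁻³ + 1.4616 × 10⁻³ = 9.36 × 10⁻⁵, so Δρ ≈ 0.09594 kg m⁻³.
N² = (g/ρ₀)·Δρ/Δz = g·(Δρ/ρ₀)/Δz = 9.8 × 9.36 × 10⁻⁵ / 41 = 2.2373 × 10⁻⁵ s⁻².
N = √(2.2373 × 10⁻⁵) = 4.7300 × 10⁻³ rad s⁻¹ → T = 2π/N = 1.3284 × 10³ s = 22.140 min ≈ 22.1 min.

22.1 min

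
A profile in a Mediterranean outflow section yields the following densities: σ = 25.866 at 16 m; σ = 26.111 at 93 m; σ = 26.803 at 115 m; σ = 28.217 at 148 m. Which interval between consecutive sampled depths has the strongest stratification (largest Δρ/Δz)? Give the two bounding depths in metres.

115–148 m

Compute the density gradient over each adjacent pair:
  16–93 m: Δρ/Δz = 0.245/77 = 3.2 × 10⁻³ kg m⁻⁴
  93–115 m: Δρ/Δz = 0.692/22 = 0.031 kg m⁻⁴
  115–148 m: Δρ/Δz = 1.414/33 = 0.043 kg m⁻⁴
The largest gradient is in the 115–148 m interval — the pycnocline.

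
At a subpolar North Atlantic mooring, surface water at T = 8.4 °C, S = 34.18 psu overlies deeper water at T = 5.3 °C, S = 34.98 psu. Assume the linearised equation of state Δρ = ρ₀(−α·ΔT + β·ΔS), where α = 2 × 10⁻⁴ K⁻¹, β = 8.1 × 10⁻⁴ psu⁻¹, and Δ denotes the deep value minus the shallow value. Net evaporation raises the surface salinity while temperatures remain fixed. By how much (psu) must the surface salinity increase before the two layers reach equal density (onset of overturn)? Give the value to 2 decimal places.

Neutral buoyancy requires −α(T_deep − T_surf) + β(S_deep − S_surf′) = 0.
S_surf′ = S_deep − (α/β)·ΔT = 34.98 − (2 × 10⁻⁴/8.1 × 10⁻⁴)·(-3.1) = 35.7454 psu.
Increase required: 35.7454 − 34.18 = 1.5654 psu.

1.57 psu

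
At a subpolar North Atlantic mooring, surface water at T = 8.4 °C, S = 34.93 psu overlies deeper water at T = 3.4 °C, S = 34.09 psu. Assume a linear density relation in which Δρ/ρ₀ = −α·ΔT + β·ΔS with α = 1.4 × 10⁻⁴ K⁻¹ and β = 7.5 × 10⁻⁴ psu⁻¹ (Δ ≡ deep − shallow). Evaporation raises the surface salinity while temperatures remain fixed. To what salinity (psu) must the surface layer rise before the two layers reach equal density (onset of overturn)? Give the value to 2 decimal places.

35.02 psu

Neutral buoyancy requires −α(T_deep − T_surf) + β(S_deep − S_surf′) = 0.
S_surf′ = S_deep − (α/β)·ΔT = 34.09 − (1.4 × 10⁻⁴/7.5 × 10⁻⁴)·(-5.0) = 35.0233 psu.
Increase required: 35.0233 − 34.93 = 0.0933 psu.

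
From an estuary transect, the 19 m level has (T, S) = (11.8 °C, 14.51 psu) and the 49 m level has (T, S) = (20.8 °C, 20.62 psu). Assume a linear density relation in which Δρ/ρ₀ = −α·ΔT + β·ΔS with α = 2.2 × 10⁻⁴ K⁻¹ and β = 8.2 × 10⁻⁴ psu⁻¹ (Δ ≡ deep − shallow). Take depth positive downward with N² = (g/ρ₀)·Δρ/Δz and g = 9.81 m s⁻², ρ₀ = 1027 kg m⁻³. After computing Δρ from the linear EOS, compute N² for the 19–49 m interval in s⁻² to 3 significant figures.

9.91 × 10⁻⁴ s⁻²

ΔT = +9.0 K, ΔS = +6.11 psu (deep − shallow).
Δρ/ρ₀ = −αΔT + βΔS = -1.98 × 10⁻³ + 5.0102 × 10⁻³ = 3.0302 × 10⁻³, so Δρ ≈ 3.112 kg m⁻³.
N² = (g/ρ₀)·Δρ/Δz = g·(Δρ/ρ₀)/Δz = 9.81 × 3.0302 × 10⁻³ / 30 = 9.9088 × 10⁻⁴ s⁻² ≈ 9.91 × 10⁻⁴ s⁻².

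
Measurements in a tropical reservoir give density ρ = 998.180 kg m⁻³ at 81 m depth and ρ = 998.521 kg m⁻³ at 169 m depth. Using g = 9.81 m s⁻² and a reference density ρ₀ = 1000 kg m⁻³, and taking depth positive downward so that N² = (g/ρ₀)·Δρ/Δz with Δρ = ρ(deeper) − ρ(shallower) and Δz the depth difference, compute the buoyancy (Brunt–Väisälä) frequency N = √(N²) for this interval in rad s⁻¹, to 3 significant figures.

6.17 × 10⁻³ rad s⁻¹

Δρ = 998.521 − 998.180 = 0.341 kg m⁻³ over Δz = 169 − 81 = 88 m.
N² = (9.81/1000) × (0.341/88) = 3.8014 × 10⁻⁵ s⁻².
N = √(3.8014 × 10⁻⁵) = 6.1655 × 10⁻³ rad s⁻¹ ≈ 6.17 × 10⁻³ rad s⁻¹.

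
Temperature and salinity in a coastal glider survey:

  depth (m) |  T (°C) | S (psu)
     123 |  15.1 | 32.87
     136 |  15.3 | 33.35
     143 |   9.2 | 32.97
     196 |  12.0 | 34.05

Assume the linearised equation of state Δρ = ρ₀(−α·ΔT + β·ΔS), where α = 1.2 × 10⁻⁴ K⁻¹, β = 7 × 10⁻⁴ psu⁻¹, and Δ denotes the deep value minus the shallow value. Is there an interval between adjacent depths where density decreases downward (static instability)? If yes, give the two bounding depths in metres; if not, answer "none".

Evaluate Δρ/ρ₀ = −αΔT + βΔS across each adjacent pair:
  123–136 m: −αΔT+βΔS = −(1.2 × 10⁻⁴)(+0.2)+(7 × 10⁻⁴)(+0.48) = 3.1 × 10⁻⁴ → stable
  136–143 m: −αΔT+βΔS = −(1.2 × 10⁻⁴)(-6.1)+(7 × 10⁻⁴)(-0.38) = 4.7 × 10⁻⁴ → stable
  143–196 m: −αΔT+βΔS = −(1.2 × 10⁻⁴)(+2.8)+(7 × 10⁻⁴)(+1.08) = 4.2 × 10⁻⁴ → stable
Every interval has Δρ > 0: the column is stably stratified throughout.

none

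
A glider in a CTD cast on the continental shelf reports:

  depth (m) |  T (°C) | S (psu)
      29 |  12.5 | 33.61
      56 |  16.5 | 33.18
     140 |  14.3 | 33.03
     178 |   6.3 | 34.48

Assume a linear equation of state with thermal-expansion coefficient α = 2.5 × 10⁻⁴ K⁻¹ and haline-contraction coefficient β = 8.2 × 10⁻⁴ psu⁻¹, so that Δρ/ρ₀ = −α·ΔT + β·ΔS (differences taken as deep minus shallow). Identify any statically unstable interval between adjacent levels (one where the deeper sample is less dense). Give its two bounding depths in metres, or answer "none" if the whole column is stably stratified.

Evaluate Δρ/ρ₀ = −αΔT + βΔS across each adjacent pair:
  29–56 m: −αΔT+βΔS = −(2.5 × 10⁻⁴)(+4.0)+(8.2 × 10⁻⁴)(-0.43) = -1.4 × 10⁻³ → UNSTABLE
  56–140 m: −αΔT+βΔS = −(2.5 × 10⁻⁴)(-2.2)+(8.2 × 10⁻⁴)(-0.15) = 4.3 × 10⁻⁴ → stable
  140–178 m: −αΔT+βΔS = −(2.5 × 10⁻⁴)(-8.0)+(8.2 × 10⁻⁴)(+1.45) = 3.2 × 10⁻³ → stable
The 29–56 m interval has Δρ < 0: lighter water underlies denser water.

29–56 m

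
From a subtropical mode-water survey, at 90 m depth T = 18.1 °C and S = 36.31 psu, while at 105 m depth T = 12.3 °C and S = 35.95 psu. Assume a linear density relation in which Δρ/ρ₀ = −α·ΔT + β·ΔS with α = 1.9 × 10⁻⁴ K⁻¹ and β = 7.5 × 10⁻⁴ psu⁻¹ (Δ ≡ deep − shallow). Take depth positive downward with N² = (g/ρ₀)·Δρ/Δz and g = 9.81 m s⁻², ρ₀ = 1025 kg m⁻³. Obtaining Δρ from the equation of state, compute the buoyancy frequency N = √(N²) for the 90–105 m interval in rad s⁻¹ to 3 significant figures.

0.0233 rad s⁻¹

ΔT = -5.8 K, ΔS = -0.36 psu (deep − shallow).
Δρ/ρ₀ = −αΔT + βΔS = 1.102 × 10⁻³ − 2.70 × 10⁻⁴ = 8.32 × 10⁻⁴, so Δρ ≈ 0.8528 kg m⁻³.
N² = (g/ρ₀)·Δρ/Δz = g·(Δρ/ρ₀)/Δz = 9.81 × 8.32 × 10⁻⁴ / 15 = 5.4413 × 10⁻⁴ s⁻².
N = √(5.4413 × 10⁻⁴) = 0.023327 rad s⁻¹ ≈ 0.0233 rad s⁻¹.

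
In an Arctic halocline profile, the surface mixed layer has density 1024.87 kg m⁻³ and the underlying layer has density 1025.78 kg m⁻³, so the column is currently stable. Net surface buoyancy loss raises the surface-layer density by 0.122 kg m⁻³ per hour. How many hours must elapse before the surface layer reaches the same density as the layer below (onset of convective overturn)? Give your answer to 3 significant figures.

Density deficit of the surface layer: 1025.78 − 1024.87 = 0.91 kg m⁻³.
Required change = 0.91 / 0.122 = 7.46 hours.

7.46 hours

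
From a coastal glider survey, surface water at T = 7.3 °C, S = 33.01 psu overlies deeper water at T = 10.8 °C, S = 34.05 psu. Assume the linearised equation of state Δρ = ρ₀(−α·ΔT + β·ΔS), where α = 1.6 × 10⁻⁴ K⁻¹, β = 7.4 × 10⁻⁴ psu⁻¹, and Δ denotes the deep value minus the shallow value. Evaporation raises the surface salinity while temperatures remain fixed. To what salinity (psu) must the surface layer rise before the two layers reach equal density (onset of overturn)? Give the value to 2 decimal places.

33.29 psu

Neutral buoyancy requires −α(T_deep − T_surf) + β(S_deep − S_surf′) = 0.
S_surf′ = S_deep − (α/β)·ΔT = 34.05 − (1.6 × 10⁻⁴/7.4 × 10⁻⁴)·(+3.5) = 33.2932 psu.
Increase required: 33.2932 − 33.01 = 0.2832 psu.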